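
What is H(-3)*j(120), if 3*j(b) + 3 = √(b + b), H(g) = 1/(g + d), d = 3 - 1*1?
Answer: 1 - 4*√15/3 ≈ -4.1640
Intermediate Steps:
d = 2 (d = 3 - 1 = 2)
H(g) = 1/(2 + g) (H(g) = 1/(g + 2) = 1/(2 + g))
j(b) = -1 + √2*√b/3 (j(b) = -1 + √(b + b)/3 = -1 + √(2*b)/3 = -1 + (√2*√b)/3 = -1 + √2*√b/3)
H(-3)*j(120) = (-1 + √2*√120/3)/(2 - 3) = (-1 + √2*(2*√30)/3)/(-1) = -(-1 + 4*√15/3) = 1 - 4*√15/3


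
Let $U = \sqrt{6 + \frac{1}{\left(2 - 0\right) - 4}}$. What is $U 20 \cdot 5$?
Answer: $50 \sqrt{22} \approx 234.52$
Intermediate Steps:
$U = \frac{\sqrt{22}}{2}$ ($U = \sqrt{6 + \frac{1}{\left(2 + 0\right) - 4}} = \sqrt{6 + \frac{1}{2 - 4}} = \sqrt{6 + \frac{1}{-2}} = \sqrt{6 - \frac{1}{2}} = \sqrt{\frac{11}{2}} = \frac{\sqrt{22}}{2} \approx 2.3452$)
$U 20 \cdot 5 = \frac{\sqrt{22}}{2} \cdot 20 \cdot 5 = 10 \sqrt{22} \cdot 5 = 50 \sqrt{22}$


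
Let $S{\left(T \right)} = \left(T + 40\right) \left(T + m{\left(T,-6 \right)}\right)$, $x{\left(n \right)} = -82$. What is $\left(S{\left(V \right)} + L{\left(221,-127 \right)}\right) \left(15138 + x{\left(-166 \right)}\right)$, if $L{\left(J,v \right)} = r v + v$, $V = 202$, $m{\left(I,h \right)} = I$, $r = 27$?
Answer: $1418455872$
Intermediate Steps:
$L{\left(J,v \right)} = 28 v$ ($L{\left(J,v \right)} = 27 v + v = 28 v$)
$S{\left(T \right)} = 2 T \left(40 + T\right)$ ($S{\left(T \right)} = \left(T + 40\right) \left(T + T\right) = \left(40 + T\right) 2 T = 2 T \left(40 + T\right)$)
$\left(S{\left(V \right)} + L{\left(221,-127 \right)}\right) \left(15138 + x{\left(-166 \right)}\right) = \left(2 \cdot 202 \left(40 + 202\right) + 28 \left(-127\right)\right) \left(15138 - 82\right) = \left(2 \cdot 202 \cdot 242 - 3556\right) 15056 = \left(97768 - 3556\right) 15056 = 94212 \cdot 15056 = 1418455872$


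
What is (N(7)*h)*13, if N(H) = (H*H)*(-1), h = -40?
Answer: 25480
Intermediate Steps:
N(H) = -H² (N(H) = H²*(-1) = -H²)
(N(7)*h)*13 = (-1*7²*(-40))*13 = (-1*49*(-40))*13 = -49*(-40)*13 = 1960*13 = 25480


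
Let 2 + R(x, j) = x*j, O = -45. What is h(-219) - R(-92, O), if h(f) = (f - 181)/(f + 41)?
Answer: -368082/89 ≈ -4135.8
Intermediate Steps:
h(f) = (-181 + f)/(41 + f)
R(x, j) = -2 + j*x (R(x, j) = -2 + x*j = -2 + j*x)
h(-219) - R(-92, O) = (-181 - 219)/(41 - 219) - (-2 - 45*(-92)) = -400/(-178) - (-2 + 4140) = -1/178*(-400) - 1*4138 = 200/89 - 4138 = -368082/89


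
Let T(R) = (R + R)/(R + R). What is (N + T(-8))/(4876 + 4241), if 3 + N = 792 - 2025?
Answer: -1235/9117 ≈ -0.13546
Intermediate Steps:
T(R) = 1 (T(R) = (2*R)/((2*R)) = (2*R)*(1/(2*R)) = 1)
N = -1236 (N = -3 + (792 - 2025) = -3 - 1233 = -1236)
(N + T(-8))/(4876 + 4241) = (-1236 + 1)/(4876 + 4241) = -1235/9117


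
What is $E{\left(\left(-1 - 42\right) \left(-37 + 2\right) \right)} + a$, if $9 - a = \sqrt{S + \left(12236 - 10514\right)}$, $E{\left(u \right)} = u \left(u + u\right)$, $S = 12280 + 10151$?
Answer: $4530059 - \sqrt{24153} \approx 4.5299 \cdot 10^{6}$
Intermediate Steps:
$S = 22431$
$E{\left(u \right)} = 2 u^{2}$ ($E{\left(u \right)} = u 2 u = 2 u^{2}$)
$a = 9 - \sqrt{24153}$ ($a = 9 - \sqrt{22431 + \left(12236 - 10514\right)} = 9 - \sqrt{22431 + 1722} = 9 - \sqrt{24153} \approx -146.41$)
$E{\left(\left(-1 - 42\right) \left(-37 + 2\right) \right)} + a = 2 \left(\left(-1 - 42\right) \left(-37 + 2\right)\right)^{2} + \left(9 - \sqrt{24153}\right) = 2 \left(\left(-43\right) \left(-35\right)\right)^{2} + \left(9 - \sqrt{24153}\right) = 2 \cdot 1505^{2} + \left(9 - \sqrt{24153}\right) = 2 \cdot 2265025 + \left(9 - \sqrt{24153}\right) = 4530050 + \left(9 - \sqrt{24153}\right) = 4530059 - \sqrt{24153}$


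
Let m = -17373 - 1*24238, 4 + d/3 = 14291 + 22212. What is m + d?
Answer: 67886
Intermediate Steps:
d = 109497 (d = -12 + 3*(14291 + 22212) = -12 + 3*36503 = -12 + 109509 = 109497)
m = -41611 (m = -17373 - 24238 = -41611)
m + d = -41611 + 109497 = 67886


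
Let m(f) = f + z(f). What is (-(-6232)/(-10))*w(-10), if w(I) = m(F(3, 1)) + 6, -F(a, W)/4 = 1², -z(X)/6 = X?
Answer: -81016/5 ≈ -16203.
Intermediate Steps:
z(X) = -6*X
F(a, W) = -4 (F(a, W) = -4*1² = -4*1 = -4)
m(f) = -5*f (m(f) = f - 6*f = -5*f)
w(I) = 26 (w(I) = -5*(-4) + 6 = 20 + 6 = 26)
(-(-6232)/(-10))*w(-10) = -(-6232)/(-10)*26 = -(-6232)*(-1)/10*26 = -82*38/5*26 = -3116/5*26 = -81016/5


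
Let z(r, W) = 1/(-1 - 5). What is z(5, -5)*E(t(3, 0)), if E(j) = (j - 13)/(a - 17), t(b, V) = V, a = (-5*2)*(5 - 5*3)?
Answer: 13/498 ≈ 0.026104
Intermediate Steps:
a = 100 (a = -10*(5 - 15) = -10*(-10) = 100)
z(r, W) = -⅙ (z(r, W) = 1/(-6) = -⅙)
E(j) = -13/83 + j/83 (E(j) = (j - 13)/(100 - 17) = (-13 + j)/83 = (-13 + j)*(1/83) = -13/83 + j/83)
z(5, -5)*E(t(3, 0)) = -(-13/83 + (1/83)*0)/6 = -(-13/83 + 0)/6 = -⅙*(-13/83) = 13/498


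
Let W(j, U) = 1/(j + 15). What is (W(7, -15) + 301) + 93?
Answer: 8669/22 ≈ 394.05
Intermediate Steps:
W(j, U) = 1/(15 + j)
(W(7, -15) + 301) + 93 = (1/(15 + 7) + 301) + 93 = (1/22 + 301) + 93 = 6623/22 + 93 = 8669/22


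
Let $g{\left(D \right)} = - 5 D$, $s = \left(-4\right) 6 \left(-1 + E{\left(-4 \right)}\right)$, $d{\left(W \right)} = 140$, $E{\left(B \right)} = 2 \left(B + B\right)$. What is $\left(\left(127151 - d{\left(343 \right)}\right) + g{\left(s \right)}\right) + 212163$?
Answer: $337134$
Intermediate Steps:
$E{\left(B \right)} = 4 B$ ($E{\left(B \right)} = 2 \cdot 2 B = 4 B$)
$s = 408$ ($s = \left(-4\right) 6 \left(-1 + 4 \left(-4\right)\right) = - 24 \left(-1 - 16\right) = \left(-24\right) \left(-17\right) = 408$)
$\left(\left(127151 - d{\left(343 \right)}\right) + g{\left(s \right)}\right) + 212163 = \left(\left(127151 - 140\right) - 2040\right) + 212163 = \left(127011 - 2040\right) + 212163 = 124971 + 212163 = 337134$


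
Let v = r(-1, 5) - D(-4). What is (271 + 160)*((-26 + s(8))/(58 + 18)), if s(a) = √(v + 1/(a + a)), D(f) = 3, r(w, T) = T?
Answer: -5603/38 + 431*√33/304 ≈ -139.30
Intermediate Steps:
v = 2 (v = 5 - 1*3 = 5 - 3 = 2)
s(a) = √(2 + 1/(2*a)) (s(a) = √(2 + 1/(a + a)) = √(2 + 1/(2*a)))
(271 + 160)*((-26 + s(8))/(58 + 18)) = (271 + 160)*((-26 + √(8 + 2/8)/2)/(58 + 18)) = 431*((-26 + √(8 + 2*(⅛))/2)/76) = 431*((-26 + √(8 + ¼)/2)*(1/76)) = 431*((-26 + √(33/4)/2)*(1/76)) = 431*((-26 + (√33/2)/2)*(1/76)) = 431*((-26 + √33/4)*(1/76)) = 431*(-13/38 + √33/304) = -5603/38 + 431*√33/304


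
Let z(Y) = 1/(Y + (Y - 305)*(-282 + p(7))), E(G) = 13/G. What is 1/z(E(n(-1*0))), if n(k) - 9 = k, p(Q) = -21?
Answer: 827809/9 ≈ 91979.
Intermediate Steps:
n(k) = 9 + k
z(Y) = 1/(92415 - 302*Y) (z(Y) = 1/(Y + (Y - 305)*(-282 - 21)) = 1/(Y + (-305 + Y)*(-303)) = 1/(Y + (92415 - 303*Y)) = 1/(92415 - 302*Y))
1/z(E(n(-1*0))) = 1/(1/(92415 - 3926/(9 - 1*0))) = 1/(1/(92415 - 3926/(9 + 0))) = 1/(1/(92415 - 3926/9)) = 1/(1/(827809/9)) = 1/(9/827809) = 827809/9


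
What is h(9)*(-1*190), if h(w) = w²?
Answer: -15390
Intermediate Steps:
h(9)*(-1*190) = 9²*(-1*190) = 81*(-190) = -15390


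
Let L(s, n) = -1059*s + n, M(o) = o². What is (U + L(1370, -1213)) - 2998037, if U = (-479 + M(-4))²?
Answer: -4235711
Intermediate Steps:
L(s, n) = n - 1059*s
U = 214369 (U = (-479 + (-4)²)² = (-479 + 16)² = (-463)² = 214369)
(U + L(1370, -1213)) - 2998037 = (214369 + (-1213 - 1059*1370)) - 2998037 = (214369 + (-1213 - 1450830)) - 2998037 = (214369 - 1452043) - 2998037 = -1237674 - 2998037 = -4235711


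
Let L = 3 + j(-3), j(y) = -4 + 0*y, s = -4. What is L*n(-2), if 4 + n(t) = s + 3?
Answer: 5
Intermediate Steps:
j(y) = -4 (j(y) = -4 + 0 = -4)
L = -1 (L = 3 - 4 = -1)
n(t) = -5 (n(t) = -4 + (-4 + 3) = -4 - 1 = -5)
L*n(-2) = -1*(-5) = 5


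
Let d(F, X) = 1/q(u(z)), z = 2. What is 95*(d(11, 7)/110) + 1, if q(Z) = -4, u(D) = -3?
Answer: 69/88 ≈ 0.78409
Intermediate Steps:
d(F, X) = -¼ (d(F, X) = 1/(-4) = -¼)
95*(d(11, 7)/110) + 1 = 95*(-¼/110) + 1 = 95*(-¼*1/110) + 1 = 95*(-1/440) + 1 = -19/88 + 1 = 69/88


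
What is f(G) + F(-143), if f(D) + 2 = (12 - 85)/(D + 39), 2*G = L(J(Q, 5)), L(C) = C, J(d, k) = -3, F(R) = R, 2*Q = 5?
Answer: -11021/75 ≈ -146.95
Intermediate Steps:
Q = 5/2 (Q = (½)*5 = 5/2 ≈ 2.5000)
G = -3/2 (G = (½)*(-3) = -3/2 ≈ -1.5000)
f(D) = -2 - 73/(39 + D) (f(D) = -2 + (12 - 85)/(D + 39) = -2 - 73/(39 + D))
f(G) + F(-143) = (-151 - 2*(-3/2))/(39 - 3/2) - 143 = (-151 + 3)/(75/2) - 143 = (2/75)*(-148) - 143 = -296/75 - 143 = -11021/75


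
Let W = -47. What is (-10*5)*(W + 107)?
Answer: -3000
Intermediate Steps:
(-10*5)*(W + 107) = (-10*5)*(-47 + 107) = -50*60 = -3000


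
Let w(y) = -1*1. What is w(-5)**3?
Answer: -1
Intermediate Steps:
w(y) = -1
w(-5)**3 = (-1)**3 = -1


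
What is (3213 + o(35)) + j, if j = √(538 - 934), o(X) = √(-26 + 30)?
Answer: 3215 + 6*I*√11 ≈ 3215.0 + 19.9*I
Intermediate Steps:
o(X) = 2 (o(X) = √4 = 2)
j = 6*I*√11 (j = √(-396) = 6*I*√11 ≈ 19.9*I)
(3213 + o(35)) + j = (3213 + 2) + 6*I*√11 = 3215 + 6*I*√11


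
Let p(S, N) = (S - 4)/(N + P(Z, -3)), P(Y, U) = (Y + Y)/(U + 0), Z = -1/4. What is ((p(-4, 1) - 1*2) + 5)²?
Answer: 729/49 ≈ 14.878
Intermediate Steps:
Z = -¼ (Z = -1*¼ = -¼ ≈ -0.25000)
P(Y, U) = 2*Y/U (P(Y, U) = (2*Y)/U = 2*Y/U)
p(S, N) = (-4 + S)/(⅙ + N) (p(S, N) = (S - 4)/(N + 2*(-¼)/(-3)) = (-4 + S)/(N + 2*(-¼)*(-⅓)) = (-4 + S)/(N + ⅙) = (-4 + S)/(⅙ + N))
((p(-4, 1) - 1*2) + 5)² = ((6*(-4 - 4)/(1 + 6*1) - 1*2) + 5)² = ((6*(-8)/(1 + 6) - 2) + 5)² = ((6*(-8)/7 - 2) + 5)² = ((6*(⅐)*(-8) - 2) + 5)² = ((-48/7 - 2) + 5)² = (-62/7 + 5)² = (-27/7)² = 729/49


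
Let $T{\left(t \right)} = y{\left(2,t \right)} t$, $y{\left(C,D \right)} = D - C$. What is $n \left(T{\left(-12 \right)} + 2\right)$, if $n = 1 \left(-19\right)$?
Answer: $-3230$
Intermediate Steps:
$T{\left(t \right)} = t \left(-2 + t\right)$ ($T{\left(t \right)} = \left(t - 2\right) t = \left(-2 + t\right) t = t \left(-2 + t\right)$)
$n = -19$
$n \left(T{\left(-12 \right)} + 2\right) = - 19 \left(- 12 \left(-2 - 12\right) + 2\right) = - 19 \left(\left(-12\right) \left(-14\right) + 2\right) = - 19 \left(168 + 2\right) = \left(-19\right) 170 = -3230$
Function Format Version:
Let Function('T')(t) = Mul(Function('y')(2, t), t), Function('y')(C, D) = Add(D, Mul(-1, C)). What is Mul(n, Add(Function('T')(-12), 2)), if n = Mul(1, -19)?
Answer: -3230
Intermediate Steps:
Function('T')(t) = Mul(t, Add(-2, t)) (Function('T')(t) = Mul(Add(t, Mul(-1, 2)), t) = Mul(Add(t, -2), t) = Mul(Add(-2, t), t) = Mul(t, Add(-2, t)))
n = -19
Mul(n, Add(Function('T')(-12), 2)) = Mul(-19, Add(Mul(-12, Add(-2, -12)), 2)) = Mul(-19, Add(Mul(-12, -14), 2)) = Mul(-19, Add(168, 2)) = Mul(-19, 170) = -3230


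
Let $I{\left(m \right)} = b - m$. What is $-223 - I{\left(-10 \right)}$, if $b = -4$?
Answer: $-229$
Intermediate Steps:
$I{\left(m \right)} = -4 - m$
$-223 - I{\left(-10 \right)} = -223 - \left(-4 - -10\right) = -223 - \left(-4 + 10\right) = -223 - 6 = -229$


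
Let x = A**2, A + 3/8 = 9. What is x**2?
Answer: 22667121/4096 ≈ 5534.0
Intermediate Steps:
A = 69/8 (A = -3/8 + 9 = 69/8 ≈ 8.6250)
x = 4761/64 (x = (69/8)**2 = 4761/64 ≈ 74.391)
x**2 = (4761/64)**2 = 22667121/4096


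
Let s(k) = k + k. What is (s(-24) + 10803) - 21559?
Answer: -10804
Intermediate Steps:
s(k) = 2*k
(s(-24) + 10803) - 21559 = (2*(-24) + 10803) - 21559 = (-48 + 10803) - 21559 = 10755 - 21559 = -10804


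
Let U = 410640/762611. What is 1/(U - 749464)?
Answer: -762611/571549079864 ≈ -1.3343e-6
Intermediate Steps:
U = 410640/762611 (U = 410640*(1/762611) = 410640/762611 ≈ 0.53847)
1/(U - 749464) = 1/(410640/762611 - 749464) = 1/(-571549079864/762611) = -762611/571549079864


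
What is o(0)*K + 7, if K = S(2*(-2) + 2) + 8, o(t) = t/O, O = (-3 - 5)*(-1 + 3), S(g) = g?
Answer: 7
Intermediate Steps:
O = -16 (O = -8*2 = -16)
o(t) = -t/16 (o(t) = t/(-16) = t*(-1/16) = -t/16)
K = 6 (K = (2*(-2) + 2) + 8 = (-4 + 2) + 8 = -2 + 8 = 6)
o(0)*K + 7 = -1/16*0*6 + 7 = 0*6 + 7 = 0 + 7 = 7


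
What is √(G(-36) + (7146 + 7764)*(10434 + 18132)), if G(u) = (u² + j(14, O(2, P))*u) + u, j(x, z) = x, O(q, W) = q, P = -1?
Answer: 6*√11831106 ≈ 20638.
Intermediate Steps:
G(u) = u² + 15*u (G(u) = (u² + 14*u) + u = u² + 15*u)
√(G(-36) + (7146 + 7764)*(10434 + 18132)) = √(-36*(15 - 36) + (7146 + 7764)*(10434 + 18132)) = √(-36*(-21) + 14910*28566) = √(756 + 425919060) = √425919816 = 6*√11831106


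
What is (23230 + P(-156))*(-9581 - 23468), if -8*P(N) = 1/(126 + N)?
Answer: -184254817849/240 ≈ -7.6773e+8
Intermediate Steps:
P(N) = -1/(8*(126 + N))
(23230 + P(-156))*(-9581 - 23468) = (23230 - 1/(1008 + 8*(-156)))*(-9581 - 23468) = (23230 - 1/(1008 - 1248))*(-33049) = (23230 - 1/(-240))*(-33049) = (23230 - 1*(-1/240))*(-33049) = (23230 + 1/240)*(-33049) = (5575201/240)*(-33049) = -184254817849/240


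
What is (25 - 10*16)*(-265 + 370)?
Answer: -14175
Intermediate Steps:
(25 - 10*16)*(-265 + 370) = (25 - 160)*105 = -135*105 = -14175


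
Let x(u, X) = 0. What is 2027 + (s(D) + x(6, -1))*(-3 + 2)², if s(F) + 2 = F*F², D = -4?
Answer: 1961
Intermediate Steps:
s(F) = -2 + F³ (s(F) = -2 + F*F² = -2 + F³)
2027 + (s(D) + x(6, -1))*(-3 + 2)² = 2027 + ((-2 + (-4)³) + 0)*(-3 + 2)² = 2027 + ((-2 - 64) + 0)*(-1)² = 2027 + (-66 + 0)*1 = 2027 - 66*1 = 2027 - 66 = 1961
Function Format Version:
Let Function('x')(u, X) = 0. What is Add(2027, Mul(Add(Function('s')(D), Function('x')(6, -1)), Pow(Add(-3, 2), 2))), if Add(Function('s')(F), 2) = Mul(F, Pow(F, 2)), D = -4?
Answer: 1961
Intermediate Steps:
Function('s')(F) = Add(-2, Pow(F, 3)) (Function('s')(F) = Add(-2, Mul(F, Pow(F, 2))) = Add(-2, Pow(F, 3)))
Add(2027, Mul(Add(Function('s')(D), Function('x')(6, -1)), Pow(Add(-3, 2), 2))) = Add(2027, Mul(Add(Add(-2, Pow(-4, 3)), 0), Pow(Add(-3, 2), 2))) = Add(2027, Mul(Add(Add(-2, -64), 0), Pow(-1, 2))) = Add(2027, Mul(Add(-66, 0), 1)) = Add(2027, Mul(-66, 1)) = Add(2027, -66) = 1961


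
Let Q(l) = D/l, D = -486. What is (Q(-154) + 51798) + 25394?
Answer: 5944027/77 ≈ 77195.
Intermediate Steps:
Q(l) = -486/l
(Q(-154) + 51798) + 25394 = (-486/(-154) + 51798) + 25394 = (-486*(-1/154) + 51798) + 25394 = (243/77 + 51798) + 25394 = 3988689/77 + 25394 = 5944027/77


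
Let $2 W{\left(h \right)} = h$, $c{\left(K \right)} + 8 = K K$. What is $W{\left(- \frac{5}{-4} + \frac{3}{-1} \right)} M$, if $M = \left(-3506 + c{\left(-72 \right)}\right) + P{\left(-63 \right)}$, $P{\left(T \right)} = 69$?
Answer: $- \frac{12173}{8} \approx -1521.6$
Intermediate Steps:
$c{\left(K \right)} = -8 + K^{2}$ ($c{\left(K \right)} = -8 + K K = -8 + K^{2}$)
$W{\left(h \right)} = \frac{h}{2}$
$M = 1739$ ($M = \left(-3506 - \left(8 - \left(-72\right)^{2}\right)\right) + 69 = \left(-3506 + \left(-8 + 5184\right)\right) + 69 = \left(-3506 + 5176\right) + 69 = 1670 + 69 = 1739$)
$W{\left(- \frac{5}{-4} + \frac{3}{-1} \right)} M = \frac{- \frac{5}{-4} + \frac{3}{-1}}{2} \cdot 1739 = \frac{\left(-5\right) \left(- \frac{1}{4}\right) + 3 \left(-1\right)}{2} \cdot 1739 = \frac{\frac{5}{4} - 3}{2} \cdot 1739 = \frac{1}{2} \left(- \frac{7}{4}\right) 1739 = \left(- \frac{7}{8}\right) 1739 = - \frac{12173}{8}$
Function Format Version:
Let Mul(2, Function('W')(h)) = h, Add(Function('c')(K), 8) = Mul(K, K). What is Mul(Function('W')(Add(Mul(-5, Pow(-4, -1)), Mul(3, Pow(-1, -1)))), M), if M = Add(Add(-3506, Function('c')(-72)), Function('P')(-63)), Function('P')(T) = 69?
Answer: Rational(-12173, 8) ≈ -1521.6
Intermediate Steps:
Function('c')(K) = Add(-8, Pow(K, 2)) (Function('c')(K) = Add(-8, Mul(K, K)) = Add(-8, Pow(K, 2)))
Function('W')(h) = Mul(Rational(1, 2), h)
M = 1739 (M = Add(Add(-3506, Add(-8, Pow(-72, 2))), 69) = Add(Add(-3506, Add(-8, 5184)), 69) = Add(Add(-3506, 5176), 69) = Add(1670, 69) = 1739)
Mul(Function('W')(Add(Mul(-5, Pow(-4, -1)), Mul(3, Pow(-1, -1)))), M) = Mul(Mul(Rational(1, 2), Add(Mul(-5, Pow(-4, -1)), Mul(3, Pow(-1, -1)))), 1739) = Mul(Mul(Rational(1, 2), Add(Mul(-5, Rational(-1, 4)), Mul(3, -1))), 1739) = Mul(Mul(Rational(1, 2), Add(Rational(5, 4), -3)), 1739) = Mul(Mul(Rational(1, 2), Rational(-7, 4)), 1739) = Mul(Rational(-7, 8), 1739) = Rational(-12173, 8)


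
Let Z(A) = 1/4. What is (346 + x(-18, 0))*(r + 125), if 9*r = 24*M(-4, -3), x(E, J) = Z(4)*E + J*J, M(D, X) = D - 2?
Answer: 74447/2 ≈ 37224.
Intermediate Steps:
Z(A) = ¼
M(D, X) = -2 + D
x(E, J) = J² + E/4 (x(E, J) = E/4 + J*J = E/4 + J² = J² + E/4)
r = -16 (r = (24*(-2 - 4))/9 = (24*(-6))/9 = (⅑)*(-144) = -16)
(346 + x(-18, 0))*(r + 125) = (346 + (0² + (¼)*(-18)))*(-16 + 125) = (346 + (0 - 9/2))*109 = (346 - 9/2)*109 = (683/2)*109 = 74447/2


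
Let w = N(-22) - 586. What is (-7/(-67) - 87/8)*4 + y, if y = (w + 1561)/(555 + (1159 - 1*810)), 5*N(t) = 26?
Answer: -12718613/302840 ≈ -41.998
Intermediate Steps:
N(t) = 26/5 (N(t) = (1/5)*26 = 26/5)
w = -2904/5 (w = 26/5 - 586 = -2904/5 ≈ -580.80)
y = 4901/4520 (y = (-2904/5 + 1561)/(555 + (1159 - 1*810)) = 4901/(5*(555 + (1159 - 810))) = 4901/(5*(555 + 349)) = (4901/5)/904 = (4901/5)*(1/904) = 4901/4520 ≈ 1.0843)
(-7/(-67) - 87/8)*4 + y = (-7/(-67) - 87/8)*4 + 4901/4520 = (-7*(-1/67) - 87*1/8)*4 + 4901/4520 = (7/67 - 87/8)*4 + 4901/4520 = -5773/536*4 + 4901/4520 = -5773/134 + 4901/4520 = -12718613/302840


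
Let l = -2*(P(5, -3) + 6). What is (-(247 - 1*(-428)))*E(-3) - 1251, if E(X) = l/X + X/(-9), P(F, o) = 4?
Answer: -5976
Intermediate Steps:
l = -20 (l = -2*(4 + 6) = -2*10 = -20)
E(X) = -20/X - X/9 (E(X) = -20/X + X/(-9) = -20/X + X*(-⅑) = -20/X - X/9)
(-(247 - 1*(-428)))*E(-3) - 1251 = (-(247 - 1*(-428)))*(-20/(-3) - ⅑*(-3)) - 1251 = (-(247 + 428))*(-20*(-⅓) + ⅓) - 1251 = (-1*675)*(20/3 + ⅓) - 1251 = -675*7 - 1251 = -4725 - 1251 = -5976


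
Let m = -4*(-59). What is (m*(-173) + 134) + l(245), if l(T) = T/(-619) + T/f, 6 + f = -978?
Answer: -24786945359/609096 ≈ -40695.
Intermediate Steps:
f = -984 (f = -6 - 978 = -984)
l(T) = -1603*T/609096 (l(T) = T/(-619) + T/(-984) = T*(-1/619) + T*(-1/984) = -T/619 - T/984 = -1603*T/609096)
m = 236
(m*(-173) + 134) + l(245) = (236*(-173) + 134) - 1603/609096*245 = (-40828 + 134) - 392735/609096 = -40694 - 392735/609096 = -24786945359/609096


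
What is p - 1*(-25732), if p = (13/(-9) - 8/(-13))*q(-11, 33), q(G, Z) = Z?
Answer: 1002481/39 ≈ 25705.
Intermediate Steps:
p = -1067/39 (p = (13/(-9) - 8/(-13))*33 = (13*(-⅑) - 8*(-1/13))*33 = (-13/9 + 8/13)*33 = -97/117*33 = -1067/39 ≈ -27.359)
p - 1*(-25732) = -1067/39 - 1*(-25732) = -1067/39 + 25732 = 1002481/39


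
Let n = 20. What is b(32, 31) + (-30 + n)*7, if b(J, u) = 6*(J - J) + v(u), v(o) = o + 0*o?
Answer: -39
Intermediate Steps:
v(o) = o (v(o) = o + 0 = o)
b(J, u) = u (b(J, u) = 6*(J - J) + u = 6*0 + u = 0 + u = u)
b(32, 31) + (-30 + n)*7 = 31 + (-30 + 20)*7 = 31 - 10*7 = 31 - 70 = -39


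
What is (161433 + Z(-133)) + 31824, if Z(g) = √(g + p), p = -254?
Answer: 193257 + 3*I*√43 ≈ 1.9326e+5 + 19.672*I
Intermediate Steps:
Z(g) = √(-254 + g) (Z(g) = √(g - 254) = √(-254 + g))
(161433 + Z(-133)) + 31824 = (161433 + √(-254 - 133)) + 31824 = (161433 + √(-387)) + 31824 = (161433 + 3*I*√43) + 31824 = 193257 + 3*I*√43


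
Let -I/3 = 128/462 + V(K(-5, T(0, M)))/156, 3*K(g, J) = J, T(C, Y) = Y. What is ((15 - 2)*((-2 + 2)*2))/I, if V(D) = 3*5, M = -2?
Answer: 0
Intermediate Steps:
K(g, J) = J/3
V(D) = 15
I = -4483/4004 (I = -3*(128/462 + 15/156) = -3*(128*(1/462) + 15*(1/156)) = -3*(64/231 + 5/52) = -3*4483/12012 = -4483/4004 ≈ -1.1196)
((15 - 2)*((-2 + 2)*2))/I = ((15 - 2)*((-2 + 2)*2))/(-4483/4004) = (13*(0*2))*(-4004/4483) = (13*0)*(-4004/4483) = 0*(-4004/4483) = 0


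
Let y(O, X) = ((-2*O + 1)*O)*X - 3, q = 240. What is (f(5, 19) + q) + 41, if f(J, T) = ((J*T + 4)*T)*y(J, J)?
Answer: -428587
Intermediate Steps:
y(O, X) = -3 + O*X*(1 - 2*O) (y(O, X) = ((1 - 2*O)*O)*X - 3 = (O*(1 - 2*O))*X - 3 = O*X*(1 - 2*O) - 3 = -3 + O*X*(1 - 2*O))
f(J, T) = T*(4 + J*T)*(-3 + J² - 2*J³) (f(J, T) = ((J*T + 4)*T)*(-3 + J*J - 2*J*J²) = ((4 + J*T)*T)*(-3 + J² - 2*J³) = (T*(4 + J*T))*(-3 + J² - 2*J³) = T*(4 + J*T)*(-3 + J² - 2*J³))
(f(5, 19) + q) + 41 = (-1*19*(4 + 5*19)*(3 - 1*5² + 2*5³) + 240) + 41 = (-1*19*(4 + 95)*(3 - 1*25 + 2*125) + 240) + 41 = (-1*19*99*(3 - 25 + 250) + 240) + 41 = (-1*19*99*228 + 240) + 41 = (-428868 + 240) + 41 = -428628 + 41 = -428587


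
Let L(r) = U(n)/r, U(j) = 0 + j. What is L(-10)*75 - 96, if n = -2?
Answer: -81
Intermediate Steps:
U(j) = j
L(r) = -2/r
L(-10)*75 - 96 = -2/(-10)*75 - 96 = -2*(-1/10)*75 - 96 = (1/5)*75 - 96 = 15 - 96 = -81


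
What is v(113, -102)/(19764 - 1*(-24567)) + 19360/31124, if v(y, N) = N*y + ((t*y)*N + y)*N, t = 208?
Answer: 634255607508/114979837 ≈ 5516.2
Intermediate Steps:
v(y, N) = N*y + N*(y + 208*N*y) (v(y, N) = N*y + ((208*y)*N + y)*N = N*y + (208*N*y + y)*N = N*y + (y + 208*N*y)*N = N*y + N*(y + 208*N*y))
v(113, -102)/(19764 - 1*(-24567)) + 19360/31124 = (2*(-102)*113*(1 + 104*(-102)))/(19764 - 1*(-24567)) + 19360/31124 = (2*(-102)*113*(1 - 10608))/(19764 + 24567) + 19360*(1/31124) = (2*(-102)*113*(-10607))/44331 + 4840/7781 = 244512564*(1/44331) + 4840/7781 = 81504188/14777 + 4840/7781 = 634255607508/114979837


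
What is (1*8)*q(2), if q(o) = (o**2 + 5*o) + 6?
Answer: 160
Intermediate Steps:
q(o) = 6 + o**2 + 5*o
(1*8)*q(2) = (1*8)*(6 + 2**2 + 5*2) = 8*(6 + 4 + 10) = 8*20 = 160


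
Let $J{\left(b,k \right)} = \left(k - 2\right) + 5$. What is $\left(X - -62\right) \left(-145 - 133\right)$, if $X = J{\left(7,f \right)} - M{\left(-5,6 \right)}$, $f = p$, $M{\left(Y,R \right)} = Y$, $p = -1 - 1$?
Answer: $-18904$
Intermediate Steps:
$p = -2$
$f = -2$
$J{\left(b,k \right)} = 3 + k$ ($J{\left(b,k \right)} = \left(-2 + k\right) + 5 = 3 + k$)
$X = 6$ ($X = \left(3 - 2\right) - -5 = 1 + 5 = 6$)
$\left(X - -62\right) \left(-145 - 133\right) = \left(6 - -62\right) \left(-145 - 133\right) = \left(6 + 62\right) \left(-278\right) = 68 \left(-278\right) = -18904$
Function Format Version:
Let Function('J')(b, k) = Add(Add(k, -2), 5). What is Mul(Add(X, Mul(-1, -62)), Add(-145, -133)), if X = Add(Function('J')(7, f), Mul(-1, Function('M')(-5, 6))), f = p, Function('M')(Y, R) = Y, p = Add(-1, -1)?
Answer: -18904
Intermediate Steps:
p = -2
f = -2
Function('J')(b, k) = Add(3, k) (Function('J')(b, k) = Add(Add(-2, k), 5) = Add(3, k))
X = 6 (X = Add(Add(3, -2), Mul(-1, -5)) = Add(1, 5) = 6)
Mul(Add(X, Mul(-1, -62)), Add(-145, -133)) = Mul(Add(6, Mul(-1, -62)), Add(-145, -133)) = Mul(Add(6, 62), -278) = Mul(68, -278) = -18904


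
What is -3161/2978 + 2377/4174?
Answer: -1528827/3107543 ≈ -0.49197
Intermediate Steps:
-3161/2978 + 2377/4174 = -1528827/3107543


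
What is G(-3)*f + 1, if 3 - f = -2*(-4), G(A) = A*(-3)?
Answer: -44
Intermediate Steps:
G(A) = -3*A
f = -5 (f = 3 - (-2)*(-4) = 3 - 1*8 = 3 - 8 = -5)
G(-3)*f + 1 = -3*(-3)*(-5) + 1 = 9*(-5) + 1 = -45 + 1 = -44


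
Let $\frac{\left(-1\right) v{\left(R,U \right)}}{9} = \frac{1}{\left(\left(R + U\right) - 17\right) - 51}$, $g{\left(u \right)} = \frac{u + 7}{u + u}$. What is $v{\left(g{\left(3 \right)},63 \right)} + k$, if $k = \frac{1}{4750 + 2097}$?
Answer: $\frac{184879}{68470} \approx 2.7001$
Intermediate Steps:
$g{\left(u \right)} = \frac{7 + u}{2 u}$
$v{\left(R,U \right)} = - \frac{9}{-68 + R + U}$ ($v{\left(R,U \right)} = - \frac{9}{\left(\left(R + U\right) - 17\right) - 51} = - \frac{9}{\left(-17 + R + U\right) - 51} = - \frac{9}{-68 + R + U}$)
$k = \frac{1}{6847} \approx 0.00014605$
$v{\left(g{\left(3 \right)},63 \right)} + k = - \frac{9}{-68 + \frac{7 + 3}{2 \cdot 3} + 63} + \frac{1}{6847} = - \frac{9}{-68 + \frac{1}{2} \cdot \frac{1}{3} \cdot 10 + 63} + \frac{1}{6847} = - \frac{9}{-68 + \frac{5}{3} + 63} + \frac{1}{6847} = - \frac{9}{- \frac{10}{3}} + \frac{1}{6847} = \left(-9\right) \left(- \frac{3}{10}\right) + \frac{1}{6847} = \frac{27}{10} + \frac{1}{6847} = \frac{184879}{68470}$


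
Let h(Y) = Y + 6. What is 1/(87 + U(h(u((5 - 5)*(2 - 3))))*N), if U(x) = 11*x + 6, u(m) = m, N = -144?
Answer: -1/10281 ≈ -9.7267e-5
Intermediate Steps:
h(Y) = 6 + Y
U(x) = 6 + 11*x
1/(87 + U(h(u((5 - 5)*(2 - 3))))*N) = 1/(87 + (6 + 11*(6 + (5 - 5)*(2 - 3)))*(-144)) = 1/(87 + (6 + 11*(6 + 0*(-1)))*(-144)) = 1/(87 + (6 + 11*(6 + 0))*(-144)) = 1/(87 + (6 + 11*6)*(-144)) = 1/(87 + (6 + 66)*(-144)) = 1/(87 + 72*(-144)) = 1/(87 - 10368) = 1/(-10281) = -1/10281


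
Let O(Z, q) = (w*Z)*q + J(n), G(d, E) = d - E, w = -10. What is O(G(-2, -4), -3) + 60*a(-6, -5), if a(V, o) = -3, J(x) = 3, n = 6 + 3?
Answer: -117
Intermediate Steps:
n = 9
O(Z, q) = 3 - 10*Z*q (O(Z, q) = (-10*Z)*q + 3 = -10*Z*q + 3 = 3 - 10*Z*q)
O(G(-2, -4), -3) + 60*a(-6, -5) = (3 - 10*(-2 - 1*(-4))*(-3)) + 60*(-3) = (3 - 10*(-2 + 4)*(-3)) - 180 = (3 - 10*2*(-3)) - 180 = (3 + 60) - 180 = 63 - 180 = -117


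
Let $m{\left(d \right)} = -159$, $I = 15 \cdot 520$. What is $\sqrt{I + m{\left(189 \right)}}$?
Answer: $3 \sqrt{849} \approx 87.413$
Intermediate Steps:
$I = 7800$
$\sqrt{I + m{\left(189 \right)}} = \sqrt{7800 - 159} = \sqrt{7641} = 3 \sqrt{849}$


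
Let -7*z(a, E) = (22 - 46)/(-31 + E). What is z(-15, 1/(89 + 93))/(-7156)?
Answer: 156/10091749 ≈ 1.5458e-5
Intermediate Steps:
z(a, E) = 24/(7*(-31 + E)) (z(a, E) = -(22 - 46)/(7*(-31 + E)) = -(-24)/(7*(-31 + E)) = 24/(7*(-31 + E)))
z(-15, 1/(89 + 93))/(-7156) = (24/(7*(-31 + 1/(89 + 93))))/(-7156) = (24/(7*(-31 + 1/182)))*(-1/7156) = (24/(7*(-5641/182)))*(-1/7156) = ((24/7)*(-182/5641))*(-1/7156) = -624/5641*(-1/7156) = 156/10091749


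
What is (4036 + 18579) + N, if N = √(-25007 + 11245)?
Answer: 22615 + I*√13762 ≈ 22615.0 + 117.31*I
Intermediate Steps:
N = I*√13762 (N = √(-13762) = I*√13762 ≈ 117.31*I)
(4036 + 18579) + N = (4036 + 18579) + I*√13762 = 22615 + I*√13762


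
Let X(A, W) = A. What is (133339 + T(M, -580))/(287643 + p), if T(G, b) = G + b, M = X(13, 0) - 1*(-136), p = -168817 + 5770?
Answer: 33227/31149 ≈ 1.0667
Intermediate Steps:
p = -163047
M = 149 (M = 13 - 1*(-136) = 13 + 136 = 149)
(133339 + T(M, -580))/(287643 + p) = (133339 + (149 - 580))/(287643 - 163047) = (133339 - 431)/124596 = 132908*(1/124596) = 33227/31149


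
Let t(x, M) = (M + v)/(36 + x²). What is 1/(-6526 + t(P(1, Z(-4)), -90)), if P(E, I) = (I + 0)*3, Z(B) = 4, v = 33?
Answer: -60/391579 ≈ -0.00015323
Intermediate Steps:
P(E, I) = 3*I (P(E, I) = I*3 = 3*I)
t(x, M) = (33 + M)/(36 + x²) (t(x, M) = (M + 33)/(36 + x²) = (33 + M)/(36 + x²))
1/(-6526 + t(P(1, Z(-4)), -90)) = 1/(-6526 + (33 - 90)/(36 + (3*4)²)) = 1/(-6526 - 57/(36 + 12²)) = 1/(-6526 - 57/(36 + 144)) = 1/(-6526 - 57/180) = 1/(-6526 + (1/180)*(-57)) = 1/(-6526 - 19/60) = 1/(-391579/60) = -60/391579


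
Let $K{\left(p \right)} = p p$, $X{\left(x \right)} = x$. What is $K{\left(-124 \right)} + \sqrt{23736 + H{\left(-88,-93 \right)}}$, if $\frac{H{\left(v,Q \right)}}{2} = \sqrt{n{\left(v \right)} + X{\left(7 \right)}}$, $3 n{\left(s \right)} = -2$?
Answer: $15376 + \frac{\sqrt{213624 + 6 \sqrt{57}}}{3} \approx 15530.0$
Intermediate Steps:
$n{\left(s \right)} = - \frac{2}{3}$ ($n{\left(s \right)} = \frac{1}{3} \left(-2\right) = - \frac{2}{3}$)
$H{\left(v,Q \right)} = \frac{2 \sqrt{57}}{3}$ ($H{\left(v,Q \right)} = 2 \sqrt{- \frac{2}{3} + 7} = 2 \sqrt{\frac{19}{3}} = 2 \frac{\sqrt{57}}{3} = \frac{2 \sqrt{57}}{3}$)
$K{\left(p \right)} = p^{2}$
$K{\left(-124 \right)} + \sqrt{23736 + H{\left(-88,-93 \right)}} = \left(-124\right)^{2} + \sqrt{23736 + \frac{2 \sqrt{57}}{3}} = 15376 + \sqrt{23736 + \frac{2 \sqrt{57}}{3}}$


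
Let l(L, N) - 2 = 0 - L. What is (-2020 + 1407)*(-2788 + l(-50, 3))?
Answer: 1677168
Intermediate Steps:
l(L, N) = 2 - L (l(L, N) = 2 + (0 - L) = 2 - L)
(-2020 + 1407)*(-2788 + l(-50, 3)) = (-2020 + 1407)*(-2788 + (2 - 1*(-50))) = -613*(-2788 + (2 + 50)) = -613*(-2788 + 52) = -613*(-2736) = 1677168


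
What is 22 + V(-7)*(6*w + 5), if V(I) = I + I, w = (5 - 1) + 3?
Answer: -636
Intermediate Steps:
w = 7 (w = 4 + 3 = 7)
V(I) = 2*I
22 + V(-7)*(6*w + 5) = 22 + (2*(-7))*(6*7 + 5) = 22 - 14*(42 + 5) = 22 - 14*47 = 22 - 658 = -636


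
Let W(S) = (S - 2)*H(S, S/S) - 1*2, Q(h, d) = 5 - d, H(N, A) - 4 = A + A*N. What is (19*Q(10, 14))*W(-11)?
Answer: -12996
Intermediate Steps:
H(N, A) = 4 + A + A*N (H(N, A) = 4 + (A + A*N) = 4 + A + A*N)
W(S) = -2 + (-2 + S)*(5 + S) (W(S) = (S - 2)*(4 + S/S + (S/S)*S) - 1*2 = (-2 + S)*(4 + 1 + 1*S) - 2 = (-2 + S)*(4 + 1 + S) - 2 = (-2 + S)*(5 + S) - 2 = -2 + (-2 + S)*(5 + S))
(19*Q(10, 14))*W(-11) = (19*(5 - 1*14))*(-12 + (-11)**2 + 3*(-11)) = (19*(5 - 14))*(-12 + 121 - 33) = (19*(-9))*76 = -171*76 = -12996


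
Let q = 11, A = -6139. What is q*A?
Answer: -67529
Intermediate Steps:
q*A = 11*(-6139) = -67529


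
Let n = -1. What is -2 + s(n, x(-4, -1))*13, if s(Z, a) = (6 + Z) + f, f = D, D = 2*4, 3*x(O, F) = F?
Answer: 167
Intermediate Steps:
x(O, F) = F/3
D = 8
f = 8
s(Z, a) = 14 + Z (s(Z, a) = (6 + Z) + 8 = 14 + Z)
-2 + s(n, x(-4, -1))*13 = -2 + (14 - 1)*13 = -2 + 13*13 = -2 + 169 = 167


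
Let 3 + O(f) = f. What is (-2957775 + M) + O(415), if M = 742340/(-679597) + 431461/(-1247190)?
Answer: -2506622417233557907/847586582430 ≈ -2.9574e+6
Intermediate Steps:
O(f) = -3 + f
M = -1219058625817/847586582430 (M = 742340*(-1/679597) + 431461*(-1/1247190) = -742340/679597 - 431461/1247190 = -1219058625817/847586582430 ≈ -1.4383)
(-2957775 + M) + O(415) = (-2957775 - 1219058625817/847586582430) + (-3 + 415) = -2506971622905519067/847586582430 + 412 = -2506622417233557907/847586582430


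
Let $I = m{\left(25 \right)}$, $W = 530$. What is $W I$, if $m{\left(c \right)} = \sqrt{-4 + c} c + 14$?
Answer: $7420 + 13250 \sqrt{21} \approx 68139.0$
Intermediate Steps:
$m{\left(c \right)} = 14 + c \sqrt{-4 + c}$ ($m{\left(c \right)} = c \sqrt{-4 + c} + 14 = 14 + c \sqrt{-4 + c}$)
$I = 14 + 25 \sqrt{21}$ ($I = 14 + 25 \sqrt{-4 + 25} = 14 + 25 \sqrt{21} \approx 128.56$)
$W I = 530 \left(14 + 25 \sqrt{21}\right) = 7420 + 13250 \sqrt{21}$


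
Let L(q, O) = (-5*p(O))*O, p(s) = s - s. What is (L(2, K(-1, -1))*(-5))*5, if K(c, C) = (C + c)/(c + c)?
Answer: 0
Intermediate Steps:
p(s) = 0
K(c, C) = (C + c)/(2*c) (K(c, C) = (C + c)/((2*c)) = (C + c)*(1/(2*c)) = (C + c)/(2*c))
L(q, O) = 0 (L(q, O) = (-5*0)*O = 0*O = 0)
(L(2, K(-1, -1))*(-5))*5 = (0*(-5))*5 = 0*5 = 0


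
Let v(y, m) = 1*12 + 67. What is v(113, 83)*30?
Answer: 2370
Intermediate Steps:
v(y, m) = 79 (v(y, m) = 12 + 67 = 79)
v(113, 83)*30 = 79*30 = 2370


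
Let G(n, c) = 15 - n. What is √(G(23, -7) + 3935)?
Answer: √3927 ≈ 62.666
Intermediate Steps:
√(G(23, -7) + 3935) = √((15 - 1*23) + 3935) = √((15 - 23) + 3935) = √(-8 + 3935) = √3927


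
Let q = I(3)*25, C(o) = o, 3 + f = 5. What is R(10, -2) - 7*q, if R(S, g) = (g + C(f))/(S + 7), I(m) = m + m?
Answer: -1050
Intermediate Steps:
f = 2 (f = -3 + 5 = 2)
I(m) = 2*m
q = 150 (q = (2*3)*25 = 6*25 = 150)
R(S, g) = (2 + g)/(7 + S) (R(S, g) = (g + 2)/(S + 7) = (2 + g)/(7 + S))
R(10, -2) - 7*q = (2 - 2)/(7 + 10) - 7*150 = 0/17 - 1050 = (1/17)*0 - 1050 = 0 - 1050 = -1050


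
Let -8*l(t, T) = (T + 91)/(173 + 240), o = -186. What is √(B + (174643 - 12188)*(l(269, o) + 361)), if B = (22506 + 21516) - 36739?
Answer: √160084353013802/1652 ≈ 7658.9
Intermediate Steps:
l(t, T) = -13/472 - T/3304 (l(t, T) = -(T + 91)/(8*(173 + 240)) = -(91 + T)/(8*413) = -(13/59 + T/413)/8 = -13/472 - T/3304)
B = 7283 (B = 44022 - 36739 = 7283)
√(B + (174643 - 12188)*(l(269, o) + 361)) = √(7283 + (174643 - 12188)*((-13/472 - 1/3304*(-186)) + 361)) = √(7283 + 162455*((-13/472 + 93/1652) + 361)) = √(7283 + 162455*(95/3304 + 361)) = √(7283 + 162455*(1192839/3304)) = √(7283 + 193782659745/3304) = √(193806722777/3304) = √160084353013802/1652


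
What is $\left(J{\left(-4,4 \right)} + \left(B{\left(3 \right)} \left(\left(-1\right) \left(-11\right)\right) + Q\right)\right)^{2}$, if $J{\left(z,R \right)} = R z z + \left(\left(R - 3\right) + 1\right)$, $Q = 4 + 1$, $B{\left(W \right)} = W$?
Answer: $10816$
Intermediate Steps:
$Q = 5$
$J{\left(z,R \right)} = -2 + R + R z^{2}$ ($J{\left(z,R \right)} = R z^{2} + \left(\left(-3 + R\right) + 1\right) = R z^{2} + \left(-2 + R\right) = -2 + R + R z^{2}$)
$\left(J{\left(-4,4 \right)} + \left(B{\left(3 \right)} \left(\left(-1\right) \left(-11\right)\right) + Q\right)\right)^{2} = \left(\left(-2 + 4 + 4 \left(-4\right)^{2}\right) + \left(3 \left(\left(-1\right) \left(-11\right)\right) + 5\right)\right)^{2} = \left(\left(-2 + 4 + 4 \cdot 16\right) + \left(3 \cdot 11 + 5\right)\right)^{2} = \left(\left(-2 + 4 + 64\right) + \left(33 + 5\right)\right)^{2} = \left(66 + 38\right)^{2} = 104^{2} = 10816$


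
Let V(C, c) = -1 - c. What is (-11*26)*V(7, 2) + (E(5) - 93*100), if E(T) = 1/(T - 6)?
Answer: -8443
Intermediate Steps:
E(T) = 1/(-6 + T)
(-11*26)*V(7, 2) + (E(5) - 93*100) = (-11*26)*(-1 - 1*2) + (1/(-6 + 5) - 93*100) = -286*(-1 - 2) + (1/(-1) - 9300) = -286*(-3) + (-1 - 9300) = 858 - 9301 = -8443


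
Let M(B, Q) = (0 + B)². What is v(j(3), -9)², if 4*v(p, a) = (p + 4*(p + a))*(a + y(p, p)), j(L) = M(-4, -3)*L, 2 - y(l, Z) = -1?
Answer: 93636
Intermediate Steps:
M(B, Q) = B²
y(l, Z) = 3 (y(l, Z) = 2 - 1*(-1) = 2 + 1 = 3)
j(L) = 16*L (j(L) = (-4)²*L = 16*L)
v(p, a) = (3 + a)*(4*a + 5*p)/4 (v(p, a) = ((p + 4*(p + a))*(a + 3))/4 = ((p + 4*(a + p))*(3 + a))/4 = ((p + (4*a + 4*p))*(3 + a))/4 = ((4*a + 5*p)*(3 + a))/4 = ((3 + a)*(4*a + 5*p))/4 = (3 + a)*(4*a + 5*p)/4)
v(j(3), -9)² = ((-9)² + 3*(-9) + 15*(16*3)/4 + (5/4)*(-9)*(16*3))² = (81 - 27 + (15/4)*48 + (5/4)*(-9)*48)² = (81 - 27 + 180 - 540)² = (-306)² = 93636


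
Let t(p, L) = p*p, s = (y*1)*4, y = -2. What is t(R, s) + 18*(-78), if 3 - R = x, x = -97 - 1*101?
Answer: 38997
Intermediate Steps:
x = -198 (x = -97 - 101 = -198)
s = -8 (s = -2*1*4 = -2*4 = -8)
R = 201 (R = 3 - 1*(-198) = 3 + 198 = 201)
t(p, L) = p²
t(R, s) + 18*(-78) = 201² + 18*(-78) = 40401 - 1404 = 38997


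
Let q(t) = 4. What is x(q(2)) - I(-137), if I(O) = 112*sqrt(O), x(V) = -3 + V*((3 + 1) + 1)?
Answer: 17 - 112*I*sqrt(137) ≈ 17.0 - 1310.9*I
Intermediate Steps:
x(V) = -3 + 5*V (x(V) = -3 + V*(4 + 1) = -3 + V*5 = -3 + 5*V)
x(q(2)) - I(-137) = (-3 + 5*4) - 112*sqrt(-137) = (-3 + 20) - 112*I*sqrt(137) = 17 - 112*I*sqrt(137)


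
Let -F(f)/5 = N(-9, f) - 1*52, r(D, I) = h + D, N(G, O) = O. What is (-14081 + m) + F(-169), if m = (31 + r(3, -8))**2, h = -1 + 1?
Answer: -11820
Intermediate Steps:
h = 0
r(D, I) = D (r(D, I) = 0 + D = D)
F(f) = 260 - 5*f (F(f) = -5*(f - 1*52) = -5*(f - 52) = -5*(-52 + f) = 260 - 5*f)
m = 1156 (m = (31 + 3)**2 = 34**2 = 1156)
(-14081 + m) + F(-169) = (-14081 + 1156) + (260 - 5*(-169)) = -12925 + (260 + 845) = -12925 + 1105 = -11820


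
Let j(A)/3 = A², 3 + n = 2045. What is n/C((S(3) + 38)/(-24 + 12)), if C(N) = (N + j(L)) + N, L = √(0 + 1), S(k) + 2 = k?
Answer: -4084/7 ≈ -583.43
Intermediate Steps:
n = 2042 (n = -3 + 2045 = 2042)
S(k) = -2 + k
L = 1 (L = √1 = 1)
j(A) = 3*A²
C(N) = 3 + 2*N (C(N) = (N + 3*1²) + N = (N + 3*1) + N = (N + 3) + N = (3 + N) + N = 3 + 2*N)
n/C((S(3) + 38)/(-24 + 12)) = 2042/(3 + 2*(((-2 + 3) + 38)/(-24 + 12))) = 2042/(3 + 2*((1 + 38)/(-12))) = 2042/(3 + 2*(39*(-1/12))) = 2042/(3 + 2*(-13/4)) = 2042/(3 - 13/2) = 2042/(-7/2) = 2042*(-2/7) = -4084/7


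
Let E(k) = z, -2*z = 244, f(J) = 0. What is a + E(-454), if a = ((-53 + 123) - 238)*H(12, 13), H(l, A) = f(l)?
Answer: -122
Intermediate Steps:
z = -122 (z = -½*244 = -122)
H(l, A) = 0
E(k) = -122
a = 0 (a = ((-53 + 123) - 238)*0 = (70 - 238)*0 = -168*0 = 0)
a + E(-454) = 0 - 122 = -122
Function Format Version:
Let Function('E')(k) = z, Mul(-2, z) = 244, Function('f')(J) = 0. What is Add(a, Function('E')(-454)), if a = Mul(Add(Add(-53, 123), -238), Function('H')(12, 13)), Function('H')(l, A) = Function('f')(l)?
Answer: -122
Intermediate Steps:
z = -122 (z = Mul(Rational(-1, 2), 244) = -122)
Function('H')(l, A) = 0
Function('E')(k) = -122
a = 0 (a = Mul(Add(Add(-53, 123), -238), 0) = Mul(Add(70, -238), 0) = Mul(-168, 0) = 0)
Add(a, Function('E')(-454)) = Add(0, -122) = -122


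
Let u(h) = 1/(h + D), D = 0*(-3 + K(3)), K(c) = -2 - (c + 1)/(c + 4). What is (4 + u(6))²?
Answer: 625/36 ≈ 17.361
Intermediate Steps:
K(c) = -2 - (1 + c)/(4 + c)
D = 0 (D = 0*(-3 + 3*(-3 - 1*3)/(4 + 3)) = 0*(-3 + 3*(-3 - 3)/7) = 0*(-3 + 3*(⅐)*(-6)) = 0*(-3 - 18/7) = 0*(-39/7) = 0)
u(h) = 1/h (u(h) = 1/(h + 0) = 1/h)
(4 + u(6))² = (4 + 1/6)² = (4 + ⅙)² = (25/6)² = 625/36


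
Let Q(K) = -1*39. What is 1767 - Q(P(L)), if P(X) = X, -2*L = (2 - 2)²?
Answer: 1806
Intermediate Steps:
L = 0 (L = -(2 - 2)²/2 = -½*0² = -½*0 = 0)
Q(K) = -39
1767 - Q(P(L)) = 1767 - 1*(-39) = 1767 + 39 = 1806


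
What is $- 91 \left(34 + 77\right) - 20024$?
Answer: $-30125$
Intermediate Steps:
$- 91 \left(34 + 77\right) - 20024 = \left(-91\right) 111 - 20024 = -10101 - 20024 = -30125$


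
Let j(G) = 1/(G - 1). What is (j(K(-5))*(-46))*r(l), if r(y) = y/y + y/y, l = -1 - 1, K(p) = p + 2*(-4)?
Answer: 46/7 ≈ 6.5714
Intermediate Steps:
K(p) = -8 + p (K(p) = p - 8 = -8 + p)
l = -2
r(y) = 2 (r(y) = 1 + 1 = 2)
j(G) = 1/(-1 + G)
(j(K(-5))*(-46))*r(l) = (-46/(-1 + (-8 - 5)))*2 = (-46/(-1 - 13))*2 = (-46/(-14))*2 = -1/14*(-46)*2 = (23/7)*2 = 46/7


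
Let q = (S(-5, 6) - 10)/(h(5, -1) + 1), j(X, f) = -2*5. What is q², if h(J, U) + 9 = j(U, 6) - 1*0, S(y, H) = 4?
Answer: ⅑ ≈ 0.11111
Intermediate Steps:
j(X, f) = -10
h(J, U) = -19 (h(J, U) = -9 + (-10 - 1*0) = -9 + (-10 + 0) = -9 - 10 = -19)
q = ⅓ (q = (4 - 10)/(-19 + 1) = -6/(-18) = -6*(-1/18) = ⅓ ≈ 0.33333)
q² = (⅓)² = ⅑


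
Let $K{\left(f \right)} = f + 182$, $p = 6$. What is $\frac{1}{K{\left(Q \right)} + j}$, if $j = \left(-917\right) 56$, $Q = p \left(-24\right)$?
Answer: $- \frac{1}{51314} \approx -1.9488 \cdot 10^{-5}$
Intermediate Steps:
$Q = -144$ ($Q = 6 \left(-24\right) = -144$)
$j = -51352$
$K{\left(f \right)} = 182 + f$
$\frac{1}{K{\left(Q \right)} + j} = \frac{1}{\left(182 - 144\right) - 51352} = \frac{1}{38 - 51352} = \frac{1}{-51314} = - \frac{1}{51314}$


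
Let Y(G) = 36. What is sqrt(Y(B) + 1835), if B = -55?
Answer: sqrt(1871) ≈ 43.255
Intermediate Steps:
sqrt(Y(B) + 1835) = sqrt(36 + 1835) = sqrt(1871)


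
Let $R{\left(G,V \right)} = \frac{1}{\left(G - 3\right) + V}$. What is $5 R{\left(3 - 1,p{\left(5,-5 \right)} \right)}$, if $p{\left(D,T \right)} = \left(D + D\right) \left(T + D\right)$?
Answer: $-5$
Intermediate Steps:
$p{\left(D,T \right)} = 2 D \left(D + T\right)$
$R{\left(G,V \right)} = \frac{1}{-3 + G + V}$ ($R{\left(G,V \right)} = \frac{1}{\left(-3 + G\right) + V} = \frac{1}{-3 + G + V}$)
$5 R{\left(3 - 1,p{\left(5,-5 \right)} \right)} = \frac{5}{-3 + \left(3 - 1\right) + 2 \cdot 5 \left(5 - 5\right)} = \frac{5}{-3 + \left(3 - 1\right) + 2 \cdot 5 \cdot 0} = \frac{5}{-3 + 2 + 0} = \frac{5}{-1} = 5 \left(-1\right) = -5$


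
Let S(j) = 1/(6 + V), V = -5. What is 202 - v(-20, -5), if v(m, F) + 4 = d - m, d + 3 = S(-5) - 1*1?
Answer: 189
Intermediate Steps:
S(j) = 1 (S(j) = 1/(6 - 5) = 1/1 = 1)
d = -3 (d = -3 + (1 - 1*1) = -3 + (1 - 1) = -3 + 0 = -3)
v(m, F) = -7 - m (v(m, F) = -4 + (-3 - m) = -7 - m)
202 - v(-20, -5) = 202 - (-7 - 1*(-20)) = 202 - (-7 + 20) = 202 - 1*13 = 202 - 13 = 189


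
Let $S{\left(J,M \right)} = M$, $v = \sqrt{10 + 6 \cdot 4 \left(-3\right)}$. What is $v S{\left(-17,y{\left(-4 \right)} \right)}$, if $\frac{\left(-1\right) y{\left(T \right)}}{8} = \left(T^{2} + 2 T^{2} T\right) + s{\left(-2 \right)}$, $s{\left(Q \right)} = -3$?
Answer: $920 i \sqrt{62} \approx 7244.1 i$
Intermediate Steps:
$v = i \sqrt{62}$ ($v = \sqrt{10 + 24 \left(-3\right)} = \sqrt{10 - 72} = \sqrt{-62} = i \sqrt{62} \approx 7.874 i$)
$y{\left(T \right)} = 24 - 16 T^{3} - 8 T^{2}$ ($y{\left(T \right)} = - 8 \left(\left(T^{2} + 2 T^{2} T\right) - 3\right) = - 8 \left(\left(T^{2} + 2 T^{3}\right) - 3\right) = - 8 \left(-3 + T^{2} + 2 T^{3}\right) = 24 - 16 T^{3} - 8 T^{2}$)
$v S{\left(-17,y{\left(-4 \right)} \right)} = i \sqrt{62} \left(24 - 16 \left(-4\right)^{3} - 8 \left(-4\right)^{2}\right) = i \sqrt{62} \left(24 - -1024 - 128\right) = i \sqrt{62} \left(24 + 1024 - 128\right) = i \sqrt{62} \cdot 920 = 920 i \sqrt{62}$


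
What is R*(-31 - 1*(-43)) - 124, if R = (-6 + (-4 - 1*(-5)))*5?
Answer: -424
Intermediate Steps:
R = -25 (R = (-6 + (-4 + 5))*5 = (-6 + 1)*5 = -5*5 = -25)
R*(-31 - 1*(-43)) - 124 = -25*(-31 - 1*(-43)) - 124 = -25*(-31 + 43) - 124 = -25*12 - 124 = -300 - 124 = -424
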